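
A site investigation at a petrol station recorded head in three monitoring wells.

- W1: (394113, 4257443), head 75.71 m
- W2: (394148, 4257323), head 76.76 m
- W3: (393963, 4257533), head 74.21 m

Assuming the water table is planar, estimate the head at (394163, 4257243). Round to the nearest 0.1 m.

77.4 m

Taking W1 as reference: W2−W1 = (35, -120, +1.05); W3−W1 = (-150, 90, -1.50).
Solve a·Δx + b·Δy = Δh: det = 35·90 − (-150)·(-120) = -14850.
∂h/∂x = [(+1.05)·90 − (-1.50)·(-120)] / -14850 = +0.005758
∂h/∂y = [35·(-1.50) − (-150)·(+1.05)] / -14850 = -0.007071
h(394163, 4257243) = 75.71 + (+0.005758)·(50) + (-0.007071)·(-200) = 75.71 +0.288 +1.414 = 77.412 m.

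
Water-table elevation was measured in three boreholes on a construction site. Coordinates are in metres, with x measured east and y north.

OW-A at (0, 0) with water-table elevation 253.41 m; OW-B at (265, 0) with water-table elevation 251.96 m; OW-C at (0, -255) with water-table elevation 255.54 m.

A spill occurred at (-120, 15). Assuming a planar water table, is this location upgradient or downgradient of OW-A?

∂h/∂x = (251.96 − 253.41) / (265 − 0) = -0.005472
∂h/∂y = (255.54 − 253.41) / (-255 − 0) = -0.008353
Head at (-120, 15) = 253.41 + (-0.005472)·(-120) + (-0.008353)·(15) = 253.94 m.
That is higher than the 253.41 m at OW-A, so the point is upgradient.

upgradient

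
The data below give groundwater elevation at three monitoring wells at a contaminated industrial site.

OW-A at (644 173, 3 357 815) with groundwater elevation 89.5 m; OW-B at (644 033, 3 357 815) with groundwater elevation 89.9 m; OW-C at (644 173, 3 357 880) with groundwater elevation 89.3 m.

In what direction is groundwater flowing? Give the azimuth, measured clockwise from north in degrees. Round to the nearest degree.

∂h/∂x = (89.9 − 89.5) / (644033 − 644173) = -0.002857
∂h/∂y = (89.3 − 89.5) / (3357880 − 3357815) = -0.003077
Flow direction (−∇h) has components (+0.002857 E, +0.003077 N).
Azimuth = atan2(E, N) = atan2(+0.002857, +0.003077) = 42.9° ≈ 043°.

043°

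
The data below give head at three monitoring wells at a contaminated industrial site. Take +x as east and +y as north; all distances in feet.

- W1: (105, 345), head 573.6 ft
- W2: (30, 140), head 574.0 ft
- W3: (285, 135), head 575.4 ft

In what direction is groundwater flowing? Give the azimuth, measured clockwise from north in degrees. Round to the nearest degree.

306°

Taking W1 as reference: W2−W1 = (-75, -205, +0.4); W3−W1 = (180, -210, +1.8).
Determinant of the coordinate differences = (-75)·(-210) − 180·(-205) = 52650.
∂h/∂x = [(+0.4)·(-210) − (+1.8)·(-205)] / 52650 = +0.005413
∂h/∂y = [(-75)·(+1.8) − 180·(+0.4)] / 52650 = -0.003932
Flow direction (−∇h) has components (-0.005413 E, +0.003932 N).
Azimuth = atan2(E, N) = atan2(-0.005413, +0.003932) = 306.0° ≈ 306°.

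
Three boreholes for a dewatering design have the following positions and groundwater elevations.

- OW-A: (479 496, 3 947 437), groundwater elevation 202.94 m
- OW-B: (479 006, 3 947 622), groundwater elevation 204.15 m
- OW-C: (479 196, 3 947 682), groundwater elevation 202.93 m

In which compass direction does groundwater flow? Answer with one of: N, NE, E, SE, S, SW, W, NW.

NE

Three-point gradient (reference OW-A): Δ to OW-B = (-490, 185, +1.21), Δ to OW-C = (-300, 245, -0.01).
∂h/∂x = -0.004621, ∂h/∂y = -0.005699 (det = -64550).
Flow = −∇h = (+0.004621 east, +0.005699 north), which points northeast.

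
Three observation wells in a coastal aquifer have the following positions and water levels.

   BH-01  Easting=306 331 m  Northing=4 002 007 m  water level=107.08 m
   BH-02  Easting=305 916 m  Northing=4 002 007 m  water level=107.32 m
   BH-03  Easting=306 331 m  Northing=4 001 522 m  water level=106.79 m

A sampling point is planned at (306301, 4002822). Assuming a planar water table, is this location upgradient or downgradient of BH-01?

∂h/∂x = (107.32 − 107.08) / (305916 − 306331) = -0.0005783
∂h/∂y = (106.79 − 107.08) / (4001522 − 4002007) = +0.0005979
Head at (306301, 4002822) = 107.08 + (-0.0005783)·(-30) + (+0.0005979)·(815) = 107.58 m.
That is higher than the 107.08 m at BH-01, so the point is upgradient.

upgradient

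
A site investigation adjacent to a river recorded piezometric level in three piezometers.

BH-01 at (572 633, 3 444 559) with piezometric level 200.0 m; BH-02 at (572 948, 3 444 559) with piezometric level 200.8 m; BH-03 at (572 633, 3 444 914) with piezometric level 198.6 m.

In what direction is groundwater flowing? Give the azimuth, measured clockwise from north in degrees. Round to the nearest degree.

327°

∂h/∂x = (200.8 − 200.0) / (572948 − 572633) = +0.002540
∂h/∂y = (198.6 − 200.0) / (3444914 − 3444559) = -0.003944
Flow direction (−∇h) has components (-0.002540 E, +0.003944 N).
Azimuth = atan2(E, N) = atan2(-0.002540, +0.003944) = 327.2° ≈ 327°.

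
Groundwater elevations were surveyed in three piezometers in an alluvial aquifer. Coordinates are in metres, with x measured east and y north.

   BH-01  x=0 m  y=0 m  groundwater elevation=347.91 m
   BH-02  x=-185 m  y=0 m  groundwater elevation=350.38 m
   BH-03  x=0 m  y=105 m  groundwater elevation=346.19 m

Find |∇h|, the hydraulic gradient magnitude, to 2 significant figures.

0.021

∂h/∂x = (350.38 − 347.91) / (-185 − 0) = -0.01335
∂h/∂y = (346.19 − 347.91) / (105 − 0) = -0.01638
|∇h| = √(-0.01335² + -0.01638²) = 0.02113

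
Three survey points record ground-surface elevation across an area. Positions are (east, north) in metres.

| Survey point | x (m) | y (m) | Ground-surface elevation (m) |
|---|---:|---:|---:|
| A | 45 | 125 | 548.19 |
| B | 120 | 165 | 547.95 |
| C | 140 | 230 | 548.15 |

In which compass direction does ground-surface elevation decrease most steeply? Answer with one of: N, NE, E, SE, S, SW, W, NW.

Differences from A: to B (Δx, Δy, Δh) = (75, 40, -0.24); to C = (95, 105, -0.04).
Solve a·Δx + b·Δy = Δz: det = 75·105 − 95·40 = 4075.
∂z/∂x = [(-0.24)·105 − (-0.04)·40] / 4075 = -0.005791
∂z/∂y = [75·(-0.04) − 95·(-0.24)] / 4075 = +0.004859
Steepest decrease is along −∇f = (+0.005791 E, -0.004859 N) → southeast.

SE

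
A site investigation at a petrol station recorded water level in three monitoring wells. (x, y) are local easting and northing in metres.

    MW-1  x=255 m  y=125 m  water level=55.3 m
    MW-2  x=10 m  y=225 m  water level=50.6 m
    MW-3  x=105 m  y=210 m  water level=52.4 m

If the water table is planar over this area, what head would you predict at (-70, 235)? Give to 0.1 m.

With h = a·x + b·y + c and MW-1 as origin, the differences give:
  (-245)·a + 100·b = -4.7
  (-150)·a + 85·b = -2.9
Eliminate b (×85 and ×100, subtract): -5825·a = -109.50 → a = ∂h/∂x = +0.01880
Back-substitute: b = ∂h/∂y = -0.0009442.
h(-70, 235) = 55.3 + (+0.01880)·(-325) + (-0.0009442)·(110) = 55.3 -6.109 -0.104 = 49.087 m.

49.1 m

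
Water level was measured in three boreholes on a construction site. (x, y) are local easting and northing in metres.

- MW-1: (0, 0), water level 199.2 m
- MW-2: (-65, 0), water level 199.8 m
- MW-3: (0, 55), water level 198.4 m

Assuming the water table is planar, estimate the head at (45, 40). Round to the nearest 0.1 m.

198.2 m

∂h/∂x = (199.8 − 199.2) / (-65 − 0) = -0.009231
∂h/∂y = (198.4 − 199.2) / (55 − 0) = -0.01455
h(45, 40) = 199.2 + (-0.009231)·(45) + (-0.01455)·(40) = 199.2 -0.415 -0.582 = 198.203 m.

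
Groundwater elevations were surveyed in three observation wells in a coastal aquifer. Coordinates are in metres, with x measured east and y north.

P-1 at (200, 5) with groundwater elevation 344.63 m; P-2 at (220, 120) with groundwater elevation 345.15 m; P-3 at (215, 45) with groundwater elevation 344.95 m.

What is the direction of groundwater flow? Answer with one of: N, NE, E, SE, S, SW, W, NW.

Taking P-1 as reference: P-2−P-1 = (20, 115, +0.52); P-3−P-1 = (15, 40, +0.32).
Determinant of the coordinate differences = 20·40 − 15·115 = -925.
∂h/∂x = [(+0.52)·40 − (+0.32)·115] / -925 = +0.01730
∂h/∂y = [20·(+0.32) − 15·(+0.52)] / -925 = +0.001514
Flow = −∇h = (-0.01730 east, -0.001514 north), which points west.

W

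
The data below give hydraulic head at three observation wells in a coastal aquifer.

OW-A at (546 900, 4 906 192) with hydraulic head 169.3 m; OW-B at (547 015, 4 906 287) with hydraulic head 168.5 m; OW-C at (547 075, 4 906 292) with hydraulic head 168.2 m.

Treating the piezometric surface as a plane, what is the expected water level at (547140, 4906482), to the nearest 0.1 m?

167.4 m

Taking OW-A as reference: OW-B−OW-A = (115, 95, -0.8); OW-C−OW-A = (175, 100, -1.1).
Solve a·Δx + b·Δy = Δh: det = 115·100 − 175·95 = -5125.
∂h/∂x = [(-0.8)·100 − (-1.1)·95] / -5125 = -0.004780
∂h/∂y = [115·(-1.1) − 175·(-0.8)] / -5125 = -0.002634
h(547140, 4906482) = 169.3 + (-0.004780)·(240) + (-0.002634)·(290) = 169.3 -1.147 -0.764 = 167.389 m.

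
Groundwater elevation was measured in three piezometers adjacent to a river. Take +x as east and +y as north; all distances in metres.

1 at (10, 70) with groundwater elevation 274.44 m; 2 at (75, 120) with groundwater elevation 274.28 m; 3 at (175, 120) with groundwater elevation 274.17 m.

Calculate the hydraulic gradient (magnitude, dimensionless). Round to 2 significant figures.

With h = a·x + b·y + c and 1 as origin, the differences give:
  65·a + 50·b = -0.16
  165·a + 50·b = -0.27
Eliminate b (×50 and ×50, subtract): -5000·a = 5.500 → a = ∂h/∂x = -0.001100
Back-substitute: b = ∂h/∂y = -0.001770.
|∇h| = √(-0.001100² + -0.001770²) = 0.002084

0.0021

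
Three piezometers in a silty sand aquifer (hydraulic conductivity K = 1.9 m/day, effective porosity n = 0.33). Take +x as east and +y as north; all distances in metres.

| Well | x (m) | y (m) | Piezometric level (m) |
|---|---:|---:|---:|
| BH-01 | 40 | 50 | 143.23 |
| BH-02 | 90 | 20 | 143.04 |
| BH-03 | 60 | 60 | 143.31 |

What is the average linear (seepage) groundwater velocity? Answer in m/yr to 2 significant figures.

15 m/yr

Differences from BH-01: to BH-02 (Δx, Δy, Δh) = (50, -30, -0.19); to BH-03 = (20, 10, +0.08).
Solve a·Δx + b·Δy = Δh: det = 50·10 − 20·(-30) = 1100.
∂h/∂x = [(-0.19)·10 − (+0.08)·(-30)] / 1100 = +0.0004545
∂h/∂y = [50·(+0.08) − 20·(-0.19)] / 1100 = +0.007091
|∇h| = √(0.0004545² + 0.007091²) = 0.007106
Seepage velocity v = K·i/n = 1.9 × 0.007106 / 0.33 = 0.04091 m/day = 14.94 m/yr.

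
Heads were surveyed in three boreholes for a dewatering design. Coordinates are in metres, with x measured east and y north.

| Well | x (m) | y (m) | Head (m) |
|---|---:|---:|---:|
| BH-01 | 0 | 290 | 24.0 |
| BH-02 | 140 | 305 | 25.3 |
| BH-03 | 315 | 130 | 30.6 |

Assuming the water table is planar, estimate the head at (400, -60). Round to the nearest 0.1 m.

With h = a·x + b·y + c and BH-01 as origin, the differences give:
  140·a + 15·b = +1.3
  315·a + (-160)·b = +6.6
Eliminate b (×(-160) and ×15, subtract): -27125·a = -307.00 → a = ∂h/∂x = +0.01132
Back-substitute: b = ∂h/∂y = -0.01897.
h(400, -60) = 24.0 + (+0.01132)·(400) + (-0.01897)·(-350) = 24.0 +4.527 +6.639 = 35.166 m.

35.2 m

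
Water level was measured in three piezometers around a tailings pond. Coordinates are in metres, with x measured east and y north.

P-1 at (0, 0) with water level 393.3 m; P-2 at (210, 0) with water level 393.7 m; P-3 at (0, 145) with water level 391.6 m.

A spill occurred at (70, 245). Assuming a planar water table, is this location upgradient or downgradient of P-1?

∂h/∂x = (393.7 − 393.3) / (210 − 0) = +0.001905
∂h/∂y = (391.6 − 393.3) / (145 − 0) = -0.01172
Head at (70, 245) = 393.3 + (+0.001905)·(70) + (-0.01172)·(245) = 390.56 m.
That is lower than the 393.3 m at P-1, so the point is downgradient.

downgradient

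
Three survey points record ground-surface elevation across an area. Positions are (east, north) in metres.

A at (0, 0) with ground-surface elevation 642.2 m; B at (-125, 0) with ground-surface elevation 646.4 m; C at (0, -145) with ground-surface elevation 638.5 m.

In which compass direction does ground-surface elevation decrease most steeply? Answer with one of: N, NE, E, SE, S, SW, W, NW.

SE

∂z/∂x = (646.4 − 642.2) / (-125 − 0) = -0.03360
∂z/∂y = (638.5 − 642.2) / (-145 − 0) = +0.02552
Steepest decrease is along −∇f = (+0.03360 E, -0.02552 N) → southeast.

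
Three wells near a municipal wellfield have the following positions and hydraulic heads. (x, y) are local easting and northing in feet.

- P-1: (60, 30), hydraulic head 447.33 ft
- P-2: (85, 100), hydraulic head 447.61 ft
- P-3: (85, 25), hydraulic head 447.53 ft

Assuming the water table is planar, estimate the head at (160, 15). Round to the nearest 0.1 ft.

Taking P-1 as reference: P-2−P-1 = (25, 70, +0.28); P-3−P-1 = (25, -5, +0.20).
Determinant of the coordinate differences = 25·(-5) − 25·70 = -1875.
∂h/∂x = [(+0.28)·(-5) − (+0.20)·70] / -1875 = +0.008213
∂h/∂y = [25·(+0.20) − 25·(+0.28)] / -1875 = +0.001067
h(160, 15) = 447.33 + (+0.008213)·(100) + (+0.001067)·(-15) = 447.33 +0.821 -0.016 = 448.135 ft.

448.1 ft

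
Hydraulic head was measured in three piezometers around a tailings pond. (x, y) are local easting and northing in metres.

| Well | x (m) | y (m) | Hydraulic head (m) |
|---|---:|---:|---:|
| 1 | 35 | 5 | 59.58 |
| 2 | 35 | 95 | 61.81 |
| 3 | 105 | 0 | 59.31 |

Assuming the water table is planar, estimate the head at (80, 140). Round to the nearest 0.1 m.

62.8 m

With h = a·x + b·y + c and 1 as origin, the differences give:
  0·a + 90·b = +2.23
  70·a + (-5)·b = -0.27
Eliminate b (×(-5) and ×90, subtract): -6300·a = 13.150 → a = ∂h/∂x = -0.002087
Back-substitute: b = ∂h/∂y = +0.02478.
h(80, 140) = 59.58 + (-0.002087)·(45) + (+0.02478)·(135) = 59.58 -0.094 +3.345 = 62.831 m.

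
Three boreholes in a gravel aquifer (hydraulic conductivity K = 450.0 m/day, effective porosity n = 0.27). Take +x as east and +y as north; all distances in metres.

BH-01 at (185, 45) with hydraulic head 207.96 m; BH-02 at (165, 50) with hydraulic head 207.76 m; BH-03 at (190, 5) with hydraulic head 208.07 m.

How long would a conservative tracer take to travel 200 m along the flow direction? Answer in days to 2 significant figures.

Taking BH-01 as reference: BH-02−BH-01 = (-20, 5, -0.20); BH-03−BH-01 = (5, -40, +0.11).
Solve a·Δx + b·Δy = Δh: det = (-20)·(-40) − 5·5 = 775.
∂h/∂x = [(-0.20)·(-40) − (+0.11)·5] / 775 = +0.009613
∂h/∂y = [(-20)·(+0.11) − 5·(-0.20)] / 775 = -0.001548
|∇h| = √(0.009613² + -0.001548²) = 0.009737
Seepage velocity v = K·i/n = 450.0 × 0.009737 / 0.27 = 16.23 m/day.
t = 200 / 16.23 = 12.32 days.

12 days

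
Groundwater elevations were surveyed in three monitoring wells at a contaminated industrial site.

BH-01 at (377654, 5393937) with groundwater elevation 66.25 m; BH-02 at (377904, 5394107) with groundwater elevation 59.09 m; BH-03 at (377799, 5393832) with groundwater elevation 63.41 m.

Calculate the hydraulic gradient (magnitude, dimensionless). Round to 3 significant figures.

With h = a·x + b·y + c and BH-01 as origin, the differences give:
  250·a + 170·b = -7.16
  145·a + (-105)·b = -2.84
Eliminate b (×(-105) and ×170, subtract): -50900·a = 1234.600 → a = ∂h/∂x = -0.02426
Back-substitute: b = ∂h/∂y = -0.006448.
|∇h| = √(-0.02426² + -0.006448²) = 0.0251

0.0251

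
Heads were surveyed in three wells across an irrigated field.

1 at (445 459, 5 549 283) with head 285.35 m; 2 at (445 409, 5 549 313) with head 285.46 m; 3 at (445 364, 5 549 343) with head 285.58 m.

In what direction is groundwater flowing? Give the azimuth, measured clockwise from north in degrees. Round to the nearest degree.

Differences from 1: to 2 (Δx, Δy, Δh) = (-50, 30, +0.11); to 3 = (-95, 60, +0.23).
Solve a·Δx + b·Δy = Δh: det = (-50)·60 − (-95)·30 = -150.
∂h/∂x = [(+0.11)·60 − (+0.23)·30] / -150 = +0.002000
∂h/∂y = [(-50)·(+0.23) − (-95)·(+0.11)] / -150 = +0.007000
Flow direction (−∇h) has components (-0.002000 E, -0.007000 N).
Azimuth = atan2(E, N) = atan2(-0.002000, -0.007000) = 195.9° ≈ 196°.

196°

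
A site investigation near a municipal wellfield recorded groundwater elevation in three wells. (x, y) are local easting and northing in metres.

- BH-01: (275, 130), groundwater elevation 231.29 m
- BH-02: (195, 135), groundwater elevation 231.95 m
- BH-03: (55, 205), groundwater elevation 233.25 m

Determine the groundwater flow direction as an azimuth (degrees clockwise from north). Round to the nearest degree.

With h = a·x + b·y + c and BH-01 as origin, the differences give:
  (-80)·a + 5·b = +0.66
  (-220)·a + 75·b = +1.96
Eliminate b (×75 and ×5, subtract): -4900·a = 39.700 → a = ∂h/∂x = -0.008102
Back-substitute: b = ∂h/∂y = +0.002367.
Flow direction (−∇h) has components (+0.008102 E, -0.002367 N).
Azimuth = atan2(E, N) = atan2(+0.008102, -0.002367) = 106.3° ≈ 106°.

106°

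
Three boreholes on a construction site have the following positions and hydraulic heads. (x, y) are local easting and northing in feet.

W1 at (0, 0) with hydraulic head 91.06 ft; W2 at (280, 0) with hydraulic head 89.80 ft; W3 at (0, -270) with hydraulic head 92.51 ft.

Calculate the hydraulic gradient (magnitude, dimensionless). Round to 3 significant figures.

0.00701

∂h/∂x = (89.80 − 91.06) / (280 − 0) = -0.004500
∂h/∂y = (92.51 − 91.06) / (-270 − 0) = -0.005370
|∇h| = √(-0.004500² + -0.005370²) = 0.007006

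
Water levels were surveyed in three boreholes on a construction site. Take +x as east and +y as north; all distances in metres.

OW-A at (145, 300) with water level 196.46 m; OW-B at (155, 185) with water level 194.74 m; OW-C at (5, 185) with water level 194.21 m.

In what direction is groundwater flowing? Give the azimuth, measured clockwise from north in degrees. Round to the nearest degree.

193°

With h = a·x + b·y + c and OW-A as origin, the differences give:
  10·a + (-115)·b = -1.72
  (-140)·a + (-115)·b = -2.25
Eliminate b (×(-115) and ×(-115), subtract): -17250·a = -60.950 → a = ∂h/∂x = +0.003533
Back-substitute: b = ∂h/∂y = +0.01526.
Flow direction (−∇h) has components (-0.003533 E, -0.01526 N).
Azimuth = atan2(E, N) = atan2(-0.003533, -0.01526) = 193.0° ≈ 193°.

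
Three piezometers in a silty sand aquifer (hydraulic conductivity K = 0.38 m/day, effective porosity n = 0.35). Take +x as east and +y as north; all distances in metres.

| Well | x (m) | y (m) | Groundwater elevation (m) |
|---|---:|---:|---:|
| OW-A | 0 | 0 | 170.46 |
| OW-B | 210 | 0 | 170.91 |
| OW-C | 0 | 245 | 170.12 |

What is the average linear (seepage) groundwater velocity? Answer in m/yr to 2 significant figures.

∂h/∂x = (170.91 − 170.46) / (210 − 0) = +0.002143
∂h/∂y = (170.12 − 170.46) / (245 − 0) = -0.001388
|∇h| = √(0.002143² + -0.001388²) = 0.002553
Seepage velocity v = K·i/n = 0.38 × 0.002553 / 0.35 = 0.002772 m/day = 1.012 m/yr.

1.0 m/yr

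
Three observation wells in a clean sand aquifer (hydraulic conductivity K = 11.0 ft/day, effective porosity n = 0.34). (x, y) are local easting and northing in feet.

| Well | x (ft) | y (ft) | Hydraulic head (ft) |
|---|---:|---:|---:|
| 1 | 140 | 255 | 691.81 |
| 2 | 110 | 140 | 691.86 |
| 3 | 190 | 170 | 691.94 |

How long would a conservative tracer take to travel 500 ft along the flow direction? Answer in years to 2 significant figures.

Taking 1 as reference: 2−1 = (-30, -115, +0.05); 3−1 = (50, -85, +0.13).
Determinant of the coordinate differences = (-30)·(-85) − 50·(-115) = 8300.
∂h/∂x = [(+0.05)·(-85) − (+0.13)·(-115)] / 8300 = +0.001289
∂h/∂y = [(-30)·(+0.13) − 50·(+0.05)] / 8300 = -0.0007711
|∇h| = √(0.001289² + -0.0007711²) = 0.001502
Seepage velocity v = K·i/n = 11.0 × 0.001502 / 0.34 = 0.04859 ft/day.
t = 500 / 0.04859 = 1.029e+04 days = 28.2 years.

28 years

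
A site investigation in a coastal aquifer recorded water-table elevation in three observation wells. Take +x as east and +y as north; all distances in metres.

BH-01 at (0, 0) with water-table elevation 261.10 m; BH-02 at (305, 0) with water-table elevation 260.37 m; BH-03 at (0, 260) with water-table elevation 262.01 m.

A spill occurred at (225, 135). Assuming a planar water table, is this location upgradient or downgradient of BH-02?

∂h/∂x = (260.37 − 261.10) / (305 − 0) = -0.002393
∂h/∂y = (262.01 − 261.10) / (260 − 0) = +0.003500
Head at (225, 135) = 261.10 + (-0.002393)·(225) + (+0.003500)·(135) = 261.03 m.
That is higher than the 260.37 m at BH-02, so the point is upgradient.

upgradient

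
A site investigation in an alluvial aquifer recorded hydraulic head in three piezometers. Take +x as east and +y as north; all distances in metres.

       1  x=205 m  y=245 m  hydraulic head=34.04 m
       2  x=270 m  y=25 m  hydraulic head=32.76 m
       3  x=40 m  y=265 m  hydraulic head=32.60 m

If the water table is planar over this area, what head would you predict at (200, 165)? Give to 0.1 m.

With h = a·x + b·y + c and 1 as origin, the differences give:
  65·a + (-220)·b = -1.28
  (-165)·a + 20·b = -1.44
Eliminate b (×20 and ×(-220), subtract): -35000·a = -342.400 → a = ∂h/∂x = +0.009783
Back-substitute: b = ∂h/∂y = +0.008709.
h(200, 165) = 34.04 + (+0.009783)·(-5) + (+0.008709)·(-80) = 34.04 -0.049 -0.697 = 33.294 m.

33.3 m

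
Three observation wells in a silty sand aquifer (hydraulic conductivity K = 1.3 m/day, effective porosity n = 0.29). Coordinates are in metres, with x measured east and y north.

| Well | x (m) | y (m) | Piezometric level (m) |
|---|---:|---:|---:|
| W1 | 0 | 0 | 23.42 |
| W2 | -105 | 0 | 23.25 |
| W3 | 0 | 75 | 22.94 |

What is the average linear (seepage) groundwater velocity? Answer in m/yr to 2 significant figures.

11 m/yr

∂h/∂x = (23.25 − 23.42) / (-105 − 0) = +0.001619
∂h/∂y = (22.94 − 23.42) / (75 − 0) = -0.006400
|∇h| = √(0.001619² + -0.006400²) = 0.006602
Seepage velocity v = K·i/n = 1.3 × 0.006602 / 0.29 = 0.0296 m/day = 10.81 m/yr.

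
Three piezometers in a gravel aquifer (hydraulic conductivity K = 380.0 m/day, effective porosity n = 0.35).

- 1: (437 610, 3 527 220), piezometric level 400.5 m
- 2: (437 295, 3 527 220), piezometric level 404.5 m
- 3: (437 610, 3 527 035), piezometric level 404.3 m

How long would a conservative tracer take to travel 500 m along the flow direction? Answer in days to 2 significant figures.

∂h/∂x = (404.5 − 400.5) / (437295 − 437610) = -0.01270
∂h/∂y = (404.3 − 400.5) / (3527035 − 3527220) = -0.02054
|∇h| = √(-0.01270² + -0.02054²) = 0.02415
Seepage velocity v = K·i/n = 380.0 × 0.02415 / 0.35 = 26.22 m/day.
t = 500 / 26.22 = 19.07 days.

19 days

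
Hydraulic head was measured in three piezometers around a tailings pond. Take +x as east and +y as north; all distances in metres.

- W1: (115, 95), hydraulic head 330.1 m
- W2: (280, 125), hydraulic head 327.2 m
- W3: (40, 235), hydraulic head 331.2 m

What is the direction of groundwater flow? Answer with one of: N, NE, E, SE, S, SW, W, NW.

Taking W1 as reference: W2−W1 = (165, 30, -2.9); W3−W1 = (-75, 140, +1.1).
Solve a·Δx + b·Δy = Δh: det = 165·140 − (-75)·30 = 25350.
∂h/∂x = [(-2.9)·140 − (+1.1)·30] / 25350 = -0.01732
∂h/∂y = [165·(+1.1) − (-75)·(-2.9)] / 25350 = -0.001420
Flow = −∇h = (+0.01732 east, +0.001420 north), which points east.

E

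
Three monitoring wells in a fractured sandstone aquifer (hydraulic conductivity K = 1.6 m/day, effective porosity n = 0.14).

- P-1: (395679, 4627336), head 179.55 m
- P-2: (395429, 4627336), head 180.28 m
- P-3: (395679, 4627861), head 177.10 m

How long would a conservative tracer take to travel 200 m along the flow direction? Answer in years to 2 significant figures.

∂h/∂x = (180.28 − 179.55) / (395429 − 395679) = -0.002920
∂h/∂y = (177.10 − 179.55) / (4627861 − 4627336) = -0.004667
|∇h| = √(-0.002920² + -0.004667²) = 0.005505
Seepage velocity v = K·i/n = 1.6 × 0.005505 / 0.14 = 0.06291 m/day.
t = 200 / 0.06291 = 3179 days = 8.7 years.

8.7 years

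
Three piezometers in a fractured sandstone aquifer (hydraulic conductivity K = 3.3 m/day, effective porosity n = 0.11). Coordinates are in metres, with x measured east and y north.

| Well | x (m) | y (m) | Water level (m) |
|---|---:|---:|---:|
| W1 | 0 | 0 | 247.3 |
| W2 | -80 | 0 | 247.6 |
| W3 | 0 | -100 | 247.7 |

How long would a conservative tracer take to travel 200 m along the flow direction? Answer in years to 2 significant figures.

∂h/∂x = (247.6 − 247.3) / (-80 − 0) = -0.003750
∂h/∂y = (247.7 − 247.3) / (-100 − 0) = -0.004000
|∇h| = √(-0.003750² + -0.004000²) = 0.005483
Seepage velocity v = K·i/n = 3.3 × 0.005483 / 0.11 = 0.1645 m/day.
t = 200 / 0.1645 = 1216 days = 3.33 years.

3.3 years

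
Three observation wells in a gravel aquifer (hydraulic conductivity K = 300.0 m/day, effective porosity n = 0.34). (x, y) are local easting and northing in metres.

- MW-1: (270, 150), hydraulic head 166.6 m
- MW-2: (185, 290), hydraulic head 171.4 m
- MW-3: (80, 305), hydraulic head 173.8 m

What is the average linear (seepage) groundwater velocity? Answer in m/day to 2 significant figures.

Taking MW-1 as reference: MW-2−MW-1 = (-85, 140, +4.8); MW-3−MW-1 = (-190, 155, +7.2).
Solve a·Δx + b·Δy = Δh: det = (-85)·155 − (-190)·140 = 13425.
∂h/∂x = [(+4.8)·155 − (+7.2)·140] / 13425 = -0.01966
∂h/∂y = [(-85)·(+7.2) − (-190)·(+4.8)] / 13425 = +0.02235
|∇h| = √(-0.01966² + 0.02235²) = 0.02977
Seepage velocity v = K·i/n = 300.0 × 0.02977 / 0.34 = 26.27 m/day.

26 m/day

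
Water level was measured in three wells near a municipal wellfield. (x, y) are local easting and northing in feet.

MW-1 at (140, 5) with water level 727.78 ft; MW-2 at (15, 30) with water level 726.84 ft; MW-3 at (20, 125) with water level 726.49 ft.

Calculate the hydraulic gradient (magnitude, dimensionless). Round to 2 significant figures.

Three-point gradient (reference MW-1): Δ to MW-2 = (-125, 25, -0.94), Δ to MW-3 = (-120, 120, -1.29).
∂h/∂x = +0.006712, ∂h/∂y = -0.004038 (det = -12000).
|∇h| = √(0.006712² + -0.004038²) = 0.007833

0.0078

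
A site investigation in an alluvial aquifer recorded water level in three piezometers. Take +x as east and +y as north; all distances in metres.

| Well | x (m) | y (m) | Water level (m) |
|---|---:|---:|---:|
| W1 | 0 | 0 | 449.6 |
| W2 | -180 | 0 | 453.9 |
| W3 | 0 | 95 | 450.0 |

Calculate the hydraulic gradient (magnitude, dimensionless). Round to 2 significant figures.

∂h/∂x = (453.9 − 449.6) / (-180 − 0) = -0.02389
∂h/∂y = (450.0 − 449.6) / (95 − 0) = +0.004211
|∇h| = √(-0.02389² + 0.004211²) = 0.02426

0.024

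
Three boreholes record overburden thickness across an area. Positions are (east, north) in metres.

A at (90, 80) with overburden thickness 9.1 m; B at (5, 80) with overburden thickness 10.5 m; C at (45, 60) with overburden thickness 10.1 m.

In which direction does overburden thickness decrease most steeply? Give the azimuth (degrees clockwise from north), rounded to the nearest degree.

052°

Differences from A: to B (Δx, Δy, Δh) = (-85, 0, +1.4); to C = (-45, -20, +1.0).
Solve a·Δx + b·Δy = Δd: det = (-85)·(-20) − (-45)·0 = 1700.
∂d/∂x = [(+1.4)·(-20) − (+1.0)·0] / 1700 = -0.01647
∂d/∂y = [(-85)·(+1.0) − (-45)·(+1.4)] / 1700 = -0.01294
Steepest decrease is along −∇f: components (+0.01647 E, +0.01294 N).
Azimuth = atan2(+0.01647, +0.01294) = 51.8° ≈ 052°.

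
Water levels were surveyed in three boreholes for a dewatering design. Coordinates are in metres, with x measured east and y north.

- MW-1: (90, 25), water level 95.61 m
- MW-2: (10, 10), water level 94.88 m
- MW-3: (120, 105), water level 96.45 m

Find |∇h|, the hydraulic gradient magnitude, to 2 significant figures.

Taking MW-1 as reference: MW-2−MW-1 = (-80, -15, -0.73); MW-3−MW-1 = (30, 80, +0.84).
Solve a·Δx + b·Δy = Δh: det = (-80)·80 − 30·(-15) = -5950.
∂h/∂x = [(-0.73)·80 − (+0.84)·(-15)] / -5950 = +0.007697
∂h/∂y = [(-80)·(+0.84) − 30·(-0.73)] / -5950 = +0.007613
|∇h| = √(0.007697² + 0.007613²) = 0.01083

0.011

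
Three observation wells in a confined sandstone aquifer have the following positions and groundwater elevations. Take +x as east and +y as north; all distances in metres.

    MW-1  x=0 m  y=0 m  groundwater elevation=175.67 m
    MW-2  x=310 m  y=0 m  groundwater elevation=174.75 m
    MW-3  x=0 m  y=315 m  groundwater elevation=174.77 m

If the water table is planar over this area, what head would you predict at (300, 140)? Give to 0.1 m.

∂h/∂x = (174.75 − 175.67) / (310 − 0) = -0.002968
∂h/∂y = (174.77 − 175.67) / (315 − 0) = -0.002857
h(300, 140) = 175.67 + (-0.002968)·(300) + (-0.002857)·(140) = 175.67 -0.890 -0.400 = 174.380 m.

174.4 m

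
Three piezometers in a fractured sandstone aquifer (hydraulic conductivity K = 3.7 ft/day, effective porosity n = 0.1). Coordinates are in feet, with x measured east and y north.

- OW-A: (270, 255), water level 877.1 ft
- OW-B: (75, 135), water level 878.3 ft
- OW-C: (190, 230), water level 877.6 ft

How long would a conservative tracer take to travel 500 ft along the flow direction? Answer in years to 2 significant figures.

5.8 years

Three-point gradient (reference OW-A): Δ to OW-B = (-195, -120, +1.2), Δ to OW-C = (-80, -25, +0.5).
∂h/∂x = -0.006349, ∂h/∂y = +0.0003175 (det = -4725).
|∇h| = √(-0.006349² + 0.0003175²) = 0.006357
Seepage velocity v = K·i/n = 3.7 × 0.006357 / 0.1 = 0.2352 ft/day.
t = 500 / 0.2352 = 2126 days = 5.82 years.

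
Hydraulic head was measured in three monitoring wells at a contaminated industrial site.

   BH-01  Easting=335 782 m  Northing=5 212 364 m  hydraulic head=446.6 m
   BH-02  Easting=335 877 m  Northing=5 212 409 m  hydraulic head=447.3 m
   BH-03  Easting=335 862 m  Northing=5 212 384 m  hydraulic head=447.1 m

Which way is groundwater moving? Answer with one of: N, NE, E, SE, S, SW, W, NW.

SW

With h = a·x + b·y + c and BH-01 as origin, the differences give:
  95·a + 45·b = +0.7
  80·a + 20·b = +0.5
Eliminate b (×20 and ×45, subtract): -1700·a = -8.50 → a = ∂h/∂x = +0.005000
Back-substitute: b = ∂h/∂y = +0.005000.
Flow = −∇h = (-0.005000 east, -0.005000 north), which points southwest.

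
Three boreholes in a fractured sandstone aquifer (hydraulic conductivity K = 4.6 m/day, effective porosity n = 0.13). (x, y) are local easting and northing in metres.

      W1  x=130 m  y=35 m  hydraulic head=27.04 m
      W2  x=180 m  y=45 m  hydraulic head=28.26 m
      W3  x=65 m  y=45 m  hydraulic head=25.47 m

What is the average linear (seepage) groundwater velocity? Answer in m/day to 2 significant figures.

Three-point gradient (reference W1): Δ to W2 = (50, 10, +1.22), Δ to W3 = (-65, 10, -1.57).
∂h/∂x = +0.02426, ∂h/∂y = +0.0006957 (det = 1150).
|∇h| = √(0.02426² + 0.0006957²) = 0.02427
Seepage velocity v = K·i/n = 4.6 × 0.02427 / 0.13 = 0.8588 m/day.

0.86 m/day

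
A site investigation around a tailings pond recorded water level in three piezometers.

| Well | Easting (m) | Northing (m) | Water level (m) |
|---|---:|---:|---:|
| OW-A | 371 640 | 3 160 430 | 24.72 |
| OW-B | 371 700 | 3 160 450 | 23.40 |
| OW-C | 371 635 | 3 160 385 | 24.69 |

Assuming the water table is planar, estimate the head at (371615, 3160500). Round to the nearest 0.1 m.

Taking OW-A as reference: OW-B−OW-A = (60, 20, -1.32); OW-C−OW-A = (-5, -45, -0.03).
Determinant of the coordinate differences = 60·(-45) − (-5)·20 = -2600.
∂h/∂x = [(-1.32)·(-45) − (-0.03)·20] / -2600 = -0.02308
∂h/∂y = [60·(-0.03) − (-5)·(-1.32)] / -2600 = +0.003231
h(371615, 3160500) = 24.72 + (-0.02308)·(-25) + (+0.003231)·(70) = 24.72 +0.577 +0.226 = 25.523 m.

25.5 m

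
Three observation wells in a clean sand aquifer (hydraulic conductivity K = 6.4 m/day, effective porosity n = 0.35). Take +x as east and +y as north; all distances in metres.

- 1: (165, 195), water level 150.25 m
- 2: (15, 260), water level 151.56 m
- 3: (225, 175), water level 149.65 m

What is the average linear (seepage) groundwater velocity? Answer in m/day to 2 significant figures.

With h = a·x + b·y + c and 1 as origin, the differences give:
  (-150)·a + 65·b = +1.31
  60·a + (-20)·b = -0.60
Eliminate b (×(-20) and ×65, subtract): -900·a = 12.800 → a = ∂h/∂x = -0.01422
Back-substitute: b = ∂h/∂y = -0.01267.
|∇h| = √(-0.01422² + -0.01267²) = 0.01905
Seepage velocity v = K·i/n = 6.4 × 0.01905 / 0.35 = 0.3483 m/day.

0.35 m/day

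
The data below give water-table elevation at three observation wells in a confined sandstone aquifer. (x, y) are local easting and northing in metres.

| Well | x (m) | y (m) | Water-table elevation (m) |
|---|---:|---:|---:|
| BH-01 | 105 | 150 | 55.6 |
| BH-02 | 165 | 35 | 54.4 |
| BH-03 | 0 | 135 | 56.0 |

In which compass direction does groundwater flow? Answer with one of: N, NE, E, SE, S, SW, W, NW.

With h = a·x + b·y + c and BH-01 as origin, the differences give:
  60·a + (-115)·b = -1.2
  (-105)·a + (-15)·b = +0.4
Eliminate b (×(-15) and ×(-115), subtract): -12975·a = 64.00 → a = ∂h/∂x = -0.004933
Back-substitute: b = ∂h/∂y = +0.007861.
Flow = −∇h = (+0.004933 east, -0.007861 north), which points southeast.

SE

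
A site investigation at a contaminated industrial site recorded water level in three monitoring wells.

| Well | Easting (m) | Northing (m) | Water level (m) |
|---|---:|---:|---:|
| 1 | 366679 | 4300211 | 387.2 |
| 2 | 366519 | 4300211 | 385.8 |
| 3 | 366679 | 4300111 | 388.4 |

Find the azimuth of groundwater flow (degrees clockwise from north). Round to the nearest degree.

∂h/∂x = (385.8 − 387.2) / (366519 − 366679) = +0.008750
∂h/∂y = (388.4 − 387.2) / (4300111 − 4300211) = -0.01200
Flow direction (−∇h) has components (-0.008750 E, +0.01200 N).
Azimuth = atan2(E, N) = atan2(-0.008750, +0.01200) = 323.9° ≈ 324°.

324°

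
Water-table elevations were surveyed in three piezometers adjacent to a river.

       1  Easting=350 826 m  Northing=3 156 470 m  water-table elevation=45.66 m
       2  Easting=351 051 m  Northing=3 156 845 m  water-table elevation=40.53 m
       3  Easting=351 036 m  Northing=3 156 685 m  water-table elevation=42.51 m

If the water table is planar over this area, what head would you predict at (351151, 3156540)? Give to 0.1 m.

44.0 m

With h = a·x + b·y + c and 1 as origin, the differences give:
  225·a + 375·b = -5.13
  210·a + 215·b = -3.15
Eliminate b (×215 and ×375, subtract): -30375·a = 78.300 → a = ∂h/∂x = -0.002578
Back-substitute: b = ∂h/∂y = -0.01213.
h(351151, 3156540) = 45.66 + (-0.002578)·(325) + (-0.01213)·(70) = 45.66 -0.838 -0.849 = 43.973 m.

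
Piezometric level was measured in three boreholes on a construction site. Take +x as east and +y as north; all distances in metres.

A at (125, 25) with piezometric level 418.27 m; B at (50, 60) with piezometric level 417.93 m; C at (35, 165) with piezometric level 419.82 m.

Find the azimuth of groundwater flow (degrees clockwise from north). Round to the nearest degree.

215°

Taking A as reference: B−A = (-75, 35, -0.34); C−A = (-90, 140, +1.55).
Determinant of the coordinate differences = (-75)·140 − (-90)·35 = -7350.
∂h/∂x = [(-0.34)·140 − (+1.55)·35] / -7350 = +0.01386
∂h/∂y = [(-75)·(+1.55) − (-90)·(-0.34)] / -7350 = +0.01998
Flow direction (−∇h) has components (-0.01386 E, -0.01998 N).
Azimuth = atan2(E, N) = atan2(-0.01386, -0.01998) = 214.7° ≈ 215°.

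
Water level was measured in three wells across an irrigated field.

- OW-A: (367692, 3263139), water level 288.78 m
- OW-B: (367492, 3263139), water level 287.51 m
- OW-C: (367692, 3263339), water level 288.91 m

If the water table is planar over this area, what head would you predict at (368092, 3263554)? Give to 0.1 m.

291.6 m

∂h/∂x = (287.51 − 288.78) / (367492 − 367692) = +0.006350
∂h/∂y = (288.91 − 288.78) / (3263339 − 3263139) = +0.0006500
h(368092, 3263554) = 288.78 + (+0.006350)·(400) + (+0.0006500)·(415) = 288.78 +2.540 +0.270 = 291.590 m.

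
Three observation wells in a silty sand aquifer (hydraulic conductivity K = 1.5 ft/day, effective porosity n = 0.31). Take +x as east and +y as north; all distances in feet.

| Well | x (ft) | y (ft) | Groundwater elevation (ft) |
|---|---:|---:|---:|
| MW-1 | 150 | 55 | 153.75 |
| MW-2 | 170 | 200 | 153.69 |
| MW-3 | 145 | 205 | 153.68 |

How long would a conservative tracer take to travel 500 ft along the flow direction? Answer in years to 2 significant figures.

Differences from MW-1: to MW-2 (Δx, Δy, Δh) = (20, 145, -0.06); to MW-3 = (-5, 150, -0.07).
Determinant of the coordinate differences = 20·150 − (-5)·145 = 3725.
∂h/∂x = [(-0.06)·150 − (-0.07)·145] / 3725 = +0.0003087
∂h/∂y = [20·(-0.07) − (-5)·(-0.06)] / 3725 = -0.0004564
|∇h| = √(0.0003087² + -0.0004564²) = 0.000551
Seepage velocity v = K·i/n = 1.5 × 0.000551 / 0.31 = 0.002666 ft/day.
t = 500 / 0.002666 = 1.875e+05 days = 513 years.

510 years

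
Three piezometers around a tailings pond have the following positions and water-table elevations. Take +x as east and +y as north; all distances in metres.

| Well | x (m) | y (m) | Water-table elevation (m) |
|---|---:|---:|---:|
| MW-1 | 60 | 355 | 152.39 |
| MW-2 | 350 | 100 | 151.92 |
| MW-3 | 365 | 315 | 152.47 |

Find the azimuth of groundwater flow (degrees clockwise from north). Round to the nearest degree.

193°

With h = a·x + b·y + c and MW-1 as origin, the differences give:
  290·a + (-255)·b = -0.47
  305·a + (-40)·b = +0.08
Eliminate b (×(-40) and ×(-255), subtract): 66175·a = 39.200 → a = ∂h/∂x = +0.0005924
Back-substitute: b = ∂h/∂y = +0.002517.
Flow direction (−∇h) has components (-0.0005924 E, -0.002517 N).
Azimuth = atan2(E, N) = atan2(-0.0005924, -0.002517) = 193.2° ≈ 193°.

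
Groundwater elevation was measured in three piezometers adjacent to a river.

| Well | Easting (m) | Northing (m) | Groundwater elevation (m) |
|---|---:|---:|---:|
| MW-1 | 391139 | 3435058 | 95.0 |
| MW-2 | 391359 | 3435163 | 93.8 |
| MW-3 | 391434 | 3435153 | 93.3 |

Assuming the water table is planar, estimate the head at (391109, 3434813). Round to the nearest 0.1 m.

With h = a·x + b·y + c and MW-1 as origin, the differences give:
  220·a + 105·b = -1.2
  295·a + 95·b = -1.7
Eliminate b (×95 and ×105, subtract): -10075·a = 64.50 → a = ∂h/∂x = -0.006402
Back-substitute: b = ∂h/∂y = +0.001985.
h(391109, 3434813) = 95.0 + (-0.006402)·(-30) + (+0.001985)·(-245) = 95.0 +0.192 -0.486 = 94.706 m.

94.7 m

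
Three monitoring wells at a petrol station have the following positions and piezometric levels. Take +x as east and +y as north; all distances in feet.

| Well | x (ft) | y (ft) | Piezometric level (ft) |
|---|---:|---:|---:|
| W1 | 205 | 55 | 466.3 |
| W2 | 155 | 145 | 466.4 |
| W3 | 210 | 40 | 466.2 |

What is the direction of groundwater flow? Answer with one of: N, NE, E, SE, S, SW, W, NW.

SW

With h = a·x + b·y + c and W1 as origin, the differences give:
  (-50)·a + 90·b = +0.1
  5·a + (-15)·b = -0.1
Eliminate b (×(-15) and ×90, subtract): 300·a = 7.50 → a = ∂h/∂x = +0.02500
Back-substitute: b = ∂h/∂y = +0.01500.
Flow = −∇h = (-0.02500 east, -0.01500 north), which points southwest.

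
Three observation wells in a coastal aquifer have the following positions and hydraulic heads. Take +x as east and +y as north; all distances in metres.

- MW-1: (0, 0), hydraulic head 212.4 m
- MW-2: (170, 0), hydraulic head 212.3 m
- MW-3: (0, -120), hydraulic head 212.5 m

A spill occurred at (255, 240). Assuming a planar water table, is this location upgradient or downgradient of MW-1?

∂h/∂x = (212.3 − 212.4) / (170 − 0) = -0.0005882
∂h/∂y = (212.5 − 212.4) / (-120 − 0) = -0.0008333
Head at (255, 240) = 212.4 + (-0.0005882)·(255) + (-0.0008333)·(240) = 212.05 m.
That is lower than the 212.4 m at MW-1, so the point is downgradient.

downgradient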